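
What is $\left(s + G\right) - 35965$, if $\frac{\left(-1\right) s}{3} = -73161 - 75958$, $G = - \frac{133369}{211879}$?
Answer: $\frac{87165192199}{211879} \approx 4.1139 \cdot 10^{5}$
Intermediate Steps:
$G = - \frac{133369}{211879}$ ($G = \left(-133369\right) \frac{1}{211879} = - \frac{133369}{211879} \approx -0.62946$)
$s = 447357$ ($s = - 3 \left(-73161 - 75958\right) = \left(-3\right) \left(-149119\right) = 447357$)
$\left(s + G\right) - 35965 = \left(447357 - \frac{133369}{211879}\right) - 35965 = \frac{94785420434}{211879} - 35965 = \frac{87165192199}{211879}$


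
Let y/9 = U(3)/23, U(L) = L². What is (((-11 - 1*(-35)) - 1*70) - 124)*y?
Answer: -13770/23 ≈ -598.70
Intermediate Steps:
y = 81/23 (y = 9*(3²/23) = 9*(9*(1/23)) = 9*(9/23) = 81/23 ≈ 3.5217)
(((-11 - 1*(-35)) - 1*70) - 124)*y = (((-11 - 1*(-35)) - 1*70) - 124)*(81/23) = (((-11 + 35) - 70) - 124)*(81/23) = ((24 - 70) - 124)*(81/23) = (-46 - 124)*(81/23) = -170*81/23 = -13770/23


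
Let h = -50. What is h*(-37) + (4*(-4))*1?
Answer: 1834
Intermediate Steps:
h*(-37) + (4*(-4))*1 = -50*(-37) + (4*(-4))*1 = 1850 - 16*1 = 1850 - 16 = 1834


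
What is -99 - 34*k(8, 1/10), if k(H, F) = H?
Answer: -371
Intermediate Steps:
-99 - 34*k(8, 1/10) = -99 - 34*8 = -99 - 272 = -371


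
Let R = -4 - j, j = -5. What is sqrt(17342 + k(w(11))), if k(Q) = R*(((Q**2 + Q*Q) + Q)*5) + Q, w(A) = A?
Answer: sqrt(18618) ≈ 136.45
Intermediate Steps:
R = 1 (R = -4 - 1*(-5) = -4 + 5 = 1)
k(Q) = 6*Q + 10*Q**2 (k(Q) = 1*(((Q**2 + Q*Q) + Q)*5) + Q = 1*(((Q**2 + Q**2) + Q)*5) + Q = 1*((2*Q**2 + Q)*5) + Q = 1*((Q + 2*Q**2)*5) + Q = 1*(5*Q + 10*Q**2) + Q = (5*Q + 10*Q**2) + Q = 6*Q + 10*Q**2)
sqrt(17342 + k(w(11))) = sqrt(17342 + 2*11*(3 + 5*11)) = sqrt(17342 + 2*11*(3 + 55)) = sqrt(17342 + 2*11*58) = sqrt(17342 + 1276) = sqrt(18618)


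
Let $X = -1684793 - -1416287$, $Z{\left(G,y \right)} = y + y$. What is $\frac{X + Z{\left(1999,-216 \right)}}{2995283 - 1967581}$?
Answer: $- \frac{134469}{513851} \approx -0.26169$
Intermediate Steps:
$Z{\left(G,y \right)} = 2 y$
$X = -268506$ ($X = -1684793 + 1416287 = -268506$)
$\frac{X + Z{\left(1999,-216 \right)}}{2995283 - 1967581} = \frac{-268506 + 2 \left(-216\right)}{2995283 - 1967581} = \frac{-268506 - 432}{1027702} = \left(-268938\right) \frac{1}{1027702} = - \frac{134469}{513851}$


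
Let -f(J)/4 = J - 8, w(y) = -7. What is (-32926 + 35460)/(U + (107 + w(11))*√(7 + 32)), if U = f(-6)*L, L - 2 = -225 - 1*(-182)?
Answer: -363629/305101 - 31675*√39/610202 ≈ -1.5160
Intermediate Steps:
L = -41 (L = 2 + (-225 - 1*(-182)) = 2 + (-225 + 182) = 2 - 43 = -41)
f(J) = 32 - 4*J (f(J) = -4*(J - 8) = -4*(-8 + J) = 32 - 4*J)
U = -2296 (U = (32 - 4*(-6))*(-41) = (32 + 24)*(-41) = 56*(-41) = -2296)
(-32926 + 35460)/(U + (107 + w(11))*√(7 + 32)) = (-32926 + 35460)/(-2296 + (107 - 7)*√(7 + 32)) = 2534/(-2296 + 100*√39)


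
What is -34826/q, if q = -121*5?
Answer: 3166/55 ≈ 57.564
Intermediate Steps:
q = -605
-34826/q = -34826/(-605) = -34826*(-1/605) = 3166/55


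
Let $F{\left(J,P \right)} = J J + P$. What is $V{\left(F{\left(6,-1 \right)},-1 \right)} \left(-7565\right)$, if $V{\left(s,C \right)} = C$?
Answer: $7565$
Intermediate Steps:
$F{\left(J,P \right)} = P + J^{2}$ ($F{\left(J,P \right)} = J^{2} + P = P + J^{2}$)
$V{\left(F{\left(6,-1 \right)},-1 \right)} \left(-7565\right) = \left(-1\right) \left(-7565\right) = 7565$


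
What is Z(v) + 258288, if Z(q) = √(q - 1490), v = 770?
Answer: 258288 + 12*I*√5 ≈ 2.5829e+5 + 26.833*I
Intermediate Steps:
Z(q) = √(-1490 + q)
Z(v) + 258288 = √(-1490 + 770) + 258288 = √(-720) + 258288 = 12*I*√5 + 258288 = 258288 + 12*I*√5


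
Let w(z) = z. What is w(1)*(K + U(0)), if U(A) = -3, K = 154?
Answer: 151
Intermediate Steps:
w(1)*(K + U(0)) = 1*(154 - 3) = 1*151 = 151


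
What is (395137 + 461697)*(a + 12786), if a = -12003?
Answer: 670901022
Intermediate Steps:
(395137 + 461697)*(a + 12786) = (395137 + 461697)*(-12003 + 12786) = 856834*783 = 670901022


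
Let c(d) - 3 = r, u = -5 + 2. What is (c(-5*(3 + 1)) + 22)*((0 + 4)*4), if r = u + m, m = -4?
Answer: 288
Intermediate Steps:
u = -3
r = -7 (r = -3 - 4 = -7)
c(d) = -4 (c(d) = 3 - 7 = -4)
(c(-5*(3 + 1)) + 22)*((0 + 4)*4) = (-4 + 22)*((0 + 4)*4) = 18*(4*4) = 18*16 = 288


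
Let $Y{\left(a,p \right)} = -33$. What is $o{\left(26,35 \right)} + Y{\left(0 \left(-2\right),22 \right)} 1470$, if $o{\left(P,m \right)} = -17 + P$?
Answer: $-48501$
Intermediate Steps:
$o{\left(26,35 \right)} + Y{\left(0 \left(-2\right),22 \right)} 1470 = \left(-17 + 26\right) - 48510 = 9 - 48510 = -48501$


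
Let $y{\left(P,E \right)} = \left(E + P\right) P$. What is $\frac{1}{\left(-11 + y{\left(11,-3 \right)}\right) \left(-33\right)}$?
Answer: $- \frac{1}{2541} \approx -0.00039355$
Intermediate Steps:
$y{\left(P,E \right)} = P \left(E + P\right)$
$\frac{1}{\left(-11 + y{\left(11,-3 \right)}\right) \left(-33\right)} = \frac{1}{\left(-11 + 11 \left(-3 + 11\right)\right) \left(-33\right)} = \frac{1}{\left(-11 + 11 \cdot 8\right) \left(-33\right)} = \frac{1}{\left(-11 + 88\right) \left(-33\right)} = \frac{1}{77 \left(-33\right)} = \frac{1}{-2541} = - \frac{1}{2541}$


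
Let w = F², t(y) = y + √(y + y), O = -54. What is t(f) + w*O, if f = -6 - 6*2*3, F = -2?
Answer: -258 + 2*I*√21 ≈ -258.0 + 9.1651*I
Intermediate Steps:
f = -42 (f = -6 - 12*3 = -6 - 1*36 = -6 - 36 = -42)
t(y) = y + √2*√y (t(y) = y + √(2*y) = y + √2*√y)
w = 4 (w = (-2)² = 4)
t(f) + w*O = (-42 + √2*√(-42)) + 4*(-54) = (-42 + √2*(I*√42)) - 216 = (-42 + 2*I*√21) - 216 = -258 + 2*I*√21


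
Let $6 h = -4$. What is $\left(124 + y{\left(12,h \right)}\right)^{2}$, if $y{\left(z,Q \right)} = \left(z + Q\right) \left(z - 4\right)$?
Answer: $\frac{414736}{9} \approx 46082.0$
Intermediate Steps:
$h = - \frac{2}{3}$ ($h = \frac{1}{6} \left(-4\right) = - \frac{2}{3} \approx -0.66667$)
$y{\left(z,Q \right)} = \left(-4 + z\right) \left(Q + z\right)$ ($y{\left(z,Q \right)} = \left(Q + z\right) \left(-4 + z\right) = \left(-4 + z\right) \left(Q + z\right)$)
$\left(124 + y{\left(12,h \right)}\right)^{2} = \left(124 - \left(\frac{160}{3} - 144\right)\right)^{2} = \left(124 + \left(144 + \frac{8}{3} - 48 - 8\right)\right)^{2} = \left(124 + \frac{272}{3}\right)^{2} = \left(\frac{644}{3}\right)^{2} = \frac{414736}{9}$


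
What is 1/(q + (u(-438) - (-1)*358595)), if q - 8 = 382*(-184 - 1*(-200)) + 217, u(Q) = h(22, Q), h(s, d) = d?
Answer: 1/364494 ≈ 2.7435e-6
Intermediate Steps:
u(Q) = Q
q = 6337 (q = 8 + (382*(-184 - 1*(-200)) + 217) = 8 + (382*(-184 + 200) + 217) = 8 + (382*16 + 217) = 8 + (6112 + 217) = 8 + 6329 = 6337)
1/(q + (u(-438) - (-1)*358595)) = 1/(6337 + (-438 - (-1)*358595)) = 1/(6337 + (-438 - 1*(-358595))) = 1/(6337 + (-438 + 358595)) = 1/(6337 + 358157) = 1/364494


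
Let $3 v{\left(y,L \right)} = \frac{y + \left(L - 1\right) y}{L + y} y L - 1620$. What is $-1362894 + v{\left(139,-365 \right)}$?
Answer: $- \frac{3498448477}{678} \approx -5.16 \cdot 10^{6}$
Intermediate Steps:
$v{\left(y,L \right)} = -540 + \frac{L y \left(y + y \left(-1 + L\right)\right)}{3 \left(L + y\right)}$ ($v{\left(y,L \right)} = \frac{\frac{y + \left(L - 1\right) y}{L + y} y L - 1620}{3} = \frac{\frac{y + \left(-1 + L\right) y}{L + y} y L - 1620}{3} = \frac{\frac{y + y \left(-1 + L\right)}{L + y} y L - 1620}{3} = \frac{\frac{y \left(y + y \left(-1 + L\right)\right)}{L + y} L - 1620}{3} = \frac{\frac{L y \left(y + y \left(-1 + L\right)\right)}{L + y} - 1620}{3} = \frac{-1620 + \frac{L y \left(y + y \left(-1 + L\right)\right)}{L + y}}{3} = -540 + \frac{L y \left(y + y \left(-1 + L\right)\right)}{3 \left(L + y\right)}$)
$-1362894 + v{\left(139,-365 \right)} = -1362894 + \frac{\left(-540\right) \left(-365\right) - 75060 + \frac{\left(-365\right)^{2} \cdot 139^{2}}{3}}{-365 + 139} = -1362894 + \frac{197100 - 75060 + \frac{1}{3} \cdot 133225 \cdot 19321}{-226} = -1362894 - \frac{197100 - 75060 + \frac{2574040225}{3}}{226} = -1362894 - \frac{2574406345}{678} = - \frac{3498448477}{678}$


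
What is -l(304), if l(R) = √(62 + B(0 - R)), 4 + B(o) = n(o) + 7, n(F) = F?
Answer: -I*√239 ≈ -15.46*I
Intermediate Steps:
B(o) = 3 + o (B(o) = -4 + (o + 7) = -4 + (7 + o) = 3 + o)
l(R) = √(65 - R) (l(R) = √(62 + (3 + (0 - R))) = √(62 + (3 - R)) = √(65 - R))
-l(304) = -√(65 - 1*304) = -√(65 - 304) = -√(-239) = -I*√239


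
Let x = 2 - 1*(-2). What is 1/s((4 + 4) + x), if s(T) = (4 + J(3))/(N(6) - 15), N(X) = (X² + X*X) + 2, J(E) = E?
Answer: 59/7 ≈ 8.4286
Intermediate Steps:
x = 4 (x = 2 + 2 = 4)
N(X) = 2 + 2*X² (N(X) = (X² + X²) + 2 = 2*X² + 2 = 2 + 2*X²)
s(T) = 7/59 (s(T) = (4 + 3)/((2 + 2*6²) - 15) = 7/((2 + 2*36) - 15) = 7/((2 + 72) - 15) = 7/(74 - 15) = 7/59)
1/s((4 + 4) + x) = 1/(7/59) = 59/7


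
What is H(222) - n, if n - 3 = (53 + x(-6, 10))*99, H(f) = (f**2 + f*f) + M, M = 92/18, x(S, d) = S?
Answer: 845254/9 ≈ 93917.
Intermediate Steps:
M = 46/9 (M = 92*(1/18) = 46/9 ≈ 5.1111)
H(f) = 46/9 + 2*f**2 (H(f) = (f**2 + f*f) + 46/9 = (f**2 + f**2) + 46/9 = 2*f**2 + 46/9 = 46/9 + 2*f**2)
n = 4656 (n = 3 + (53 - 6)*99 = 3 + 47*99 = 3 + 4653 = 4656)
H(222) - n = (46/9 + 2*222**2) - 1*4656 = (46/9 + 2*49284) - 4656 = (46/9 + 98568) - 4656 = 887158/9 - 4656 = 845254/9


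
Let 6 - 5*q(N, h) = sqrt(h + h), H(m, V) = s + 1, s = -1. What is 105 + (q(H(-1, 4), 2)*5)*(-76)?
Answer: -199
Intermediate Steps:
H(m, V) = 0 (H(m, V) = -1 + 1 = 0)
q(N, h) = 6/5 - sqrt(2)*sqrt(h)/5 (q(N, h) = 6/5 - sqrt(h + h)/5 = 6/5 - sqrt(2)*sqrt(h)/5)
105 + (q(H(-1, 4), 2)*5)*(-76) = 105 + ((6/5 - sqrt(2)*sqrt(2)/5)*5)*(-76) = 105 + ((6/5 - 2/5)*5)*(-76) = 105 + ((4/5)*5)*(-76) = 105 + 4*(-76) = 105 - 304 = -199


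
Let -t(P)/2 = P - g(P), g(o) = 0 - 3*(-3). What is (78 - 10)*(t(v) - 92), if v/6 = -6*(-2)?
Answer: -14824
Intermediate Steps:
v = 72 (v = 6*(-6*(-2)) = 6*12 = 72)
g(o) = 9 (g(o) = 0 + 9 = 9)
t(P) = 18 - 2*P (t(P) = -2*(P - 1*9) = -2*(P - 9) = -2*(-9 + P) = 18 - 2*P)
(78 - 10)*(t(v) - 92) = (78 - 10)*((18 - 2*72) - 92) = 68*((18 - 144) - 92) = 68*(-126 - 92) = 68*(-218) = -14824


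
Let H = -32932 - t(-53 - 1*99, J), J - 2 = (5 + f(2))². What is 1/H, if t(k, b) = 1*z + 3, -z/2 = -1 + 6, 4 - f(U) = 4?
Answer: -1/32925 ≈ -3.0372e-5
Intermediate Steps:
f(U) = 0 (f(U) = 4 - 1*4 = 4 - 4 = 0)
z = -10 (z = -2*(-1 + 6) = -2*5 = -10)
J = 27 (J = 2 + (5 + 0)² = 2 + 5² = 2 + 25 = 27)
t(k, b) = -7 (t(k, b) = 1*(-10) + 3 = -10 + 3 = -7)
H = -32925 (H = -32932 - 1*(-7) = -32932 + 7 = -32925)
1/H = 1/(-32925) = -1/32925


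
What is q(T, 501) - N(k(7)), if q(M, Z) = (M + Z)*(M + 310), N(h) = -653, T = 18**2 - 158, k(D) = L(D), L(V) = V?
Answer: 318145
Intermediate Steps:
k(D) = D
T = 166 (T = 324 - 158 = 166)
q(M, Z) = (310 + M)*(M + Z) (q(M, Z) = (M + Z)*(310 + M) = (310 + M)*(M + Z))
q(T, 501) - N(k(7)) = (166**2 + 310*166 + 310*501 + 166*501) - 1*(-653) = (27556 + 51460 + 155310 + 83166) + 653 = 317492 + 653 = 318145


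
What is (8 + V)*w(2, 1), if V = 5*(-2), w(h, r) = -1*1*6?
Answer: 12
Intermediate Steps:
w(h, r) = -6 (w(h, r) = -1*6 = -6)
V = -10
(8 + V)*w(2, 1) = (8 - 10)*(-6) = -2*(-6) = 12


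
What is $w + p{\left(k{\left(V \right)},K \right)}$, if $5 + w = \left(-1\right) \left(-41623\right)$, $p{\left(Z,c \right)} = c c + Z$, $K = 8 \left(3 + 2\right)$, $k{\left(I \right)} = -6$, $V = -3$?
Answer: $43212$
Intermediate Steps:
$K = 40$ ($K = 8 \cdot 5 = 40$)
$p{\left(Z,c \right)} = Z + c^{2}$ ($p{\left(Z,c \right)} = c^{2} + Z = Z + c^{2}$)
$w = 41618$ ($w = -5 - -41623 = -5 + 41623 = 41618$)
$w + p{\left(k{\left(V \right)},K \right)} = 41618 - \left(6 - 40^{2}\right) = 41618 + \left(-6 + 1600\right) = 41618 + 1594 = 43212$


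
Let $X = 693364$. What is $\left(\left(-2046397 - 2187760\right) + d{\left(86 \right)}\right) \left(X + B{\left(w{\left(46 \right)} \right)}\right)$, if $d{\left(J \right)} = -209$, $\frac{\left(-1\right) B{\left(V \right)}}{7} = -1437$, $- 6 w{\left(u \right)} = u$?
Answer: $-2978550434818$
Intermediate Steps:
$w{\left(u \right)} = - \frac{u}{6}$
$B{\left(V \right)} = 10059$ ($B{\left(V \right)} = \left(-7\right) \left(-1437\right) = 10059$)
$\left(\left(-2046397 - 2187760\right) + d{\left(86 \right)}\right) \left(X + B{\left(w{\left(46 \right)} \right)}\right) = \left(\left(-2046397 - 2187760\right) - 209\right) \left(693364 + 10059\right) = \left(-4234157 - 209\right) 703423 = \left(-4234366\right) 703423 = -2978550434818$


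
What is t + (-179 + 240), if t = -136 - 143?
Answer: -218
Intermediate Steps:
t = -279
t + (-179 + 240) = -279 + (-179 + 240) = -279 + 61 = -218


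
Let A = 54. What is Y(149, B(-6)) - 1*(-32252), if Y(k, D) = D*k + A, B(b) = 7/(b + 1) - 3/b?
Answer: 321719/10 ≈ 32172.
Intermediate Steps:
B(b) = -3/b + 7/(1 + b) (B(b) = 7/(1 + b) - 3/b = -3/b + 7/(1 + b))
Y(k, D) = 54 + D*k (Y(k, D) = D*k + 54 = 54 + D*k)
Y(149, B(-6)) - 1*(-32252) = (54 + ((-3 + 4*(-6))/((-6)*(1 - 6)))*149) - 1*(-32252) = (54 - 1/6*(-3 - 24)/(-5)*149) + 32252 = (54 - 1/6*(-1/5)*(-27)*149) + 32252 = (54 - 9/10*149) + 32252 = (54 - 1341/10) + 32252 = -801/10 + 32252 = 321719/10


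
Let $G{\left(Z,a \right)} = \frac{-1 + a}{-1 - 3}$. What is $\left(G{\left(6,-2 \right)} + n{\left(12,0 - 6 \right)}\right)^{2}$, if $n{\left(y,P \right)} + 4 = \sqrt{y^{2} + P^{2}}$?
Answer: $\frac{3049}{16} - 39 \sqrt{5} \approx 103.36$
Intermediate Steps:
$G{\left(Z,a \right)} = \frac{1}{4} - \frac{a}{4}$ ($G{\left(Z,a \right)} = \frac{-1 + a}{-4} = \left(-1 + a\right) \left(- \frac{1}{4}\right) = \frac{1}{4} - \frac{a}{4}$)
$n{\left(y,P \right)} = -4 + \sqrt{P^{2} + y^{2}}$ ($n{\left(y,P \right)} = -4 + \sqrt{y^{2} + P^{2}} = -4 + \sqrt{P^{2} + y^{2}}$)
$\left(G{\left(6,-2 \right)} + n{\left(12,0 - 6 \right)}\right)^{2} = \left(\left(\frac{1}{4} - - \frac{1}{2}\right) - \left(4 - \sqrt{\left(0 - 6\right)^{2} + 12^{2}}\right)\right)^{2} = \left(\left(\frac{1}{4} + \frac{1}{2}\right) - \left(4 - \sqrt{\left(-6\right)^{2} + 144}\right)\right)^{2} = \left(\frac{3}{4} - \left(4 - \sqrt{36 + 144}\right)\right)^{2} = \left(\frac{3}{4} - \left(4 - \sqrt{180}\right)\right)^{2} = \left(\frac{3}{4} - \left(4 - 6 \sqrt{5}\right)\right)^{2} = \left(- \frac{13}{4} + 6 \sqrt{5}\right)^{2}$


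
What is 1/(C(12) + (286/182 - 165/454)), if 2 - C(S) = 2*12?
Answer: -3178/66077 ≈ -0.048095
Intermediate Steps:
C(S) = -22 (C(S) = 2 - 2*12 = 2 - 1*24 = 2 - 24 = -22)
1/(C(12) + (286/182 - 165/454)) = 1/(-22 + (286/182 - 165/454)) = 1/(-22 + (286*(1/182) - 165*1/454)) = 1/(-22 + (11/7 - 165/454)) = 1/(-22 + 3839/3178) = 1/(-66077/3178) = -3178/66077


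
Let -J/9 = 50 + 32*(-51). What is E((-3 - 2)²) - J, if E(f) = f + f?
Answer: -14188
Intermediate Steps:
E(f) = 2*f
J = 14238 (J = -9*(50 + 32*(-51)) = -9*(50 - 1632) = -9*(-1582) = 14238)
E((-3 - 2)²) - J = 2*(-3 - 2)² - 1*14238 = 2*(-5)² - 14238 = 2*25 - 14238 = 50 - 14238 = -14188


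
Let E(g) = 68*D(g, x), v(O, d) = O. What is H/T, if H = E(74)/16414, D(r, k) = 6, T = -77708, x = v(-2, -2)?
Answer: -51/159437389 ≈ -3.1987e-7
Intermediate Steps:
x = -2
E(g) = 408 (E(g) = 68*6 = 408)
H = 204/8207 (H = 408/16414 = 408*(1/16414) = 204/8207 ≈ 0.024857)
H/T = (204/8207)/(-77708) = (204/8207)*(-1/77708) = -51/159437389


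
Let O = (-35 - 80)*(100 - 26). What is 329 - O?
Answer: 8839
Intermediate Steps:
O = -8510 (O = -115*74 = -8510)
329 - O = 329 - 1*(-8510) = 329 + 8510 = 8839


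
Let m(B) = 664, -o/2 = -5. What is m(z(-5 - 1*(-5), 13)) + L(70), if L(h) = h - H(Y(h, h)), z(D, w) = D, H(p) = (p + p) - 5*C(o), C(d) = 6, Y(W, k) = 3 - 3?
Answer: 764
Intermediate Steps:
o = 10 (o = -2*(-5) = 10)
Y(W, k) = 0
H(p) = -30 + 2*p (H(p) = (p + p) - 5*6 = 2*p - 30 = -30 + 2*p)
L(h) = 30 + h (L(h) = h - (-30 + 2*0) = h - (-30 + 0) = h - 1*(-30) = h + 30 = 30 + h)
m(z(-5 - 1*(-5), 13)) + L(70) = 664 + (30 + 70) = 664 + 100 = 764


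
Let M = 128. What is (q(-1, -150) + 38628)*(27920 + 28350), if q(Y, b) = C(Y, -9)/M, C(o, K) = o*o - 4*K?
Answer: 139111284835/64 ≈ 2.1736e+9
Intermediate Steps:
C(o, K) = o**2 - 4*K
q(Y, b) = 9/32 + Y**2/128 (q(Y, b) = (Y**2 - 4*(-9))/128 = (Y**2 + 36)*(1/128) = (36 + Y**2)*(1/128) = 9/32 + Y**2/128)
(q(-1, -150) + 38628)*(27920 + 28350) = ((9/32 + (1/128)*(-1)**2) + 38628)*(27920 + 28350) = ((9/32 + (1/128)*1) + 38628)*56270 = ((9/32 + 1/128) + 38628)*56270 = (37/128 + 38628)*56270 = (4944421/128)*56270 = 139111284835/64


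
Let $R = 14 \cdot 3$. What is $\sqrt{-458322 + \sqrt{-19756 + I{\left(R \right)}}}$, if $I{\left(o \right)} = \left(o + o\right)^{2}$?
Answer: $\sqrt{-458322 + 10 i \sqrt{127}} \approx 0.083 + 677.0 i$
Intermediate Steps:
$R = 42$
$I{\left(o \right)} = 4 o^{2}$ ($I{\left(o \right)} = \left(2 o\right)^{2} = 4 o^{2}$)
$\sqrt{-458322 + \sqrt{-19756 + I{\left(R \right)}}} = \sqrt{-458322 + \sqrt{-19756 + 4 \cdot 42^{2}}} = \sqrt{-458322 + \sqrt{-19756 + 4 \cdot 1764}} = \sqrt{-458322 + \sqrt{-19756 + 7056}} = \sqrt{-458322 + \sqrt{-12700}} = \sqrt{-458322 + 10 i \sqrt{127}}$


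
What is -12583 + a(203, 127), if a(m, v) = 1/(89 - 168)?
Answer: -994058/79 ≈ -12583.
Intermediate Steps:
a(m, v) = -1/79 (a(m, v) = 1/(-79) = -1/79)
-12583 + a(203, 127) = -12583 - 1/79 = -994058/79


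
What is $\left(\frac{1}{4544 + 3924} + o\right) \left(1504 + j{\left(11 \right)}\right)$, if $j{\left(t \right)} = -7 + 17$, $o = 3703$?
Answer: $\frac{23737252785}{4234} \approx 5.6063 \cdot 10^{6}$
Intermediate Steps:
$j{\left(t \right)} = 10$
$\left(\frac{1}{4544 + 3924} + o\right) \left(1504 + j{\left(11 \right)}\right) = \left(\frac{1}{4544 + 3924} + 3703\right) \left(1504 + 10\right) = \left(\frac{1}{8468} + 3703\right) 1514 = \frac{31357005}{8468} \cdot 1514 = \frac{23737252785}{4234}$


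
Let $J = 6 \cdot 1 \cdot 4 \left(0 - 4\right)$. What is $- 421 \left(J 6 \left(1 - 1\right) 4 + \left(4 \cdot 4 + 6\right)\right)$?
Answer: $-9262$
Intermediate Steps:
$J = -96$ ($J = 6 \cdot 4 \left(0 - 4\right) = 24 \left(-4\right) = -96$)
$- 421 \left(J 6 \left(1 - 1\right) 4 + \left(4 \cdot 4 + 6\right)\right) = - 421 \left(- 96 \cdot 6 \left(1 - 1\right) 4 + \left(4 \cdot 4 + 6\right)\right) = - 421 \left(- 96 \cdot 6 \cdot 0 \cdot 4 + \left(16 + 6\right)\right) = - 421 \left(\left(-96\right) 0 \cdot 4 + 22\right) = - 421 \left(0 \cdot 4 + 22\right) = - 421 \left(0 + 22\right) = \left(-421\right) 22 = -9262$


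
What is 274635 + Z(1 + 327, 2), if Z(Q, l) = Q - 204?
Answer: 274759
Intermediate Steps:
Z(Q, l) = -204 + Q
274635 + Z(1 + 327, 2) = 274635 + (-204 + (1 + 327)) = 274635 + (-204 + 328) = 274635 + 124 = 274759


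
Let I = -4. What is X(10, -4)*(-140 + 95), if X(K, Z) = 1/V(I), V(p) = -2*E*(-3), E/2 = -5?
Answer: 3/4 ≈ 0.75000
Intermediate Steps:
E = -10 (E = 2*(-5) = -10)
V(p) = -60 (V(p) = -2*(-10)*(-3) = 20*(-3) = -60)
X(K, Z) = -1/60 (X(K, Z) = 1/(-60) = -1/60)
X(10, -4)*(-140 + 95) = -(-140 + 95)/60 = -1/60*(-45) = 3/4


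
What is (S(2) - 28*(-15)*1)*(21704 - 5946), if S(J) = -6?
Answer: 6523812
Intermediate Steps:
(S(2) - 28*(-15)*1)*(21704 - 5946) = (-6 - 28*(-15)*1)*(21704 - 5946) = (-6 + 420*1)*15758 = (-6 + 420)*15758 = 414*15758 = 6523812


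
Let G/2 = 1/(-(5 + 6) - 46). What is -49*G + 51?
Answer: 3005/57 ≈ 52.719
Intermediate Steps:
G = -2/57 (G = 2/(-(5 + 6) - 46) = 2/(-1*11 - 46) = 2/(-11 - 46) = 2/(-57) = 2*(-1/57) = -2/57 ≈ -0.035088)
-49*G + 51 = -49*(-2/57) + 51 = 98/57 + 51 = 3005/57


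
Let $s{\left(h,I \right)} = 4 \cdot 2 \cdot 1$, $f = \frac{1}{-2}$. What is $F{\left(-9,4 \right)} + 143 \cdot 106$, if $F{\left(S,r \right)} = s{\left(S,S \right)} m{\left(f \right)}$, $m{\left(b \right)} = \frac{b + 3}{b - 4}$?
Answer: $\frac{136382}{9} \approx 15154.0$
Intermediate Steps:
$f = - \frac{1}{2} \approx -0.5$
$s{\left(h,I \right)} = 8$ ($s{\left(h,I \right)} = 8 \cdot 1 = 8$)
$m{\left(b \right)} = \frac{3 + b}{-4 + b}$
$F{\left(S,r \right)} = - \frac{40}{9}$ ($F{\left(S,r \right)} = 8 \frac{3 - \frac{1}{2}}{-4 - \frac{1}{2}} = 8 \frac{1}{- \frac{9}{2}} \cdot \frac{5}{2} = 8 \left(\left(- \frac{2}{9}\right) \frac{5}{2}\right) = 8 \left(- \frac{5}{9}\right) = - \frac{40}{9}$)
$F{\left(-9,4 \right)} + 143 \cdot 106 = - \frac{40}{9} + 143 \cdot 106 = - \frac{40}{9} + 15158 = \frac{136382}{9}$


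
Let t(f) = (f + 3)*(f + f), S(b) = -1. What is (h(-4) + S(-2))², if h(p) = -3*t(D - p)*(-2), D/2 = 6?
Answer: 13300609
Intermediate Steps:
D = 12 (D = 2*6 = 12)
t(f) = 2*f*(3 + f) (t(f) = (3 + f)*(2*f) = 2*f*(3 + f))
h(p) = 12*(12 - p)*(15 - p) (h(p) = -6*(12 - p)*(3 + (12 - p))*(-2) = -6*(12 - p)*(15 - p)*(-2) = 12*(12 - p)*(15 - p))
(h(-4) + S(-2))² = (12*(-15 - 4)*(-12 - 4) - 1)² = (12*(-19)*(-16) - 1)² = (3648 - 1)² = 3647² = 13300609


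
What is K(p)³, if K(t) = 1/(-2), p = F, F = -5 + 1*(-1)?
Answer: -⅛ ≈ -0.12500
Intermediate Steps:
F = -6 (F = -5 - 1 = -6)
p = -6
K(t) = -½
K(p)³ = (-½)³ = -⅛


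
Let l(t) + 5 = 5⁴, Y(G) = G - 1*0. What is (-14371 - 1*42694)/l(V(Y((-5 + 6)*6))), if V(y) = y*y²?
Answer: -11413/124 ≈ -92.040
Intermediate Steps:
Y(G) = G (Y(G) = G + 0 = G)
V(y) = y³
l(t) = 620 (l(t) = -5 + 5⁴ = -5 + 625 = 620)
(-14371 - 1*42694)/l(V(Y((-5 + 6)*6))) = (-14371 - 1*42694)/620 = (-14371 - 42694)*(1/620) = -57065*1/620 = -11413/124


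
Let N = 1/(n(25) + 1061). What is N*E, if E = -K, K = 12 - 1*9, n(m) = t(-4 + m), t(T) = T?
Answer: -3/1082 ≈ -0.0027726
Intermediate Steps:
n(m) = -4 + m
N = 1/1082 (N = 1/((-4 + 25) + 1061) = 1/(21 + 1061) = 1/1082 ≈ 0.00092421)
K = 3 (K = 12 - 9 = 3)
E = -3 (E = -1*3 = -3)
N*E = (1/1082)*(-3) = -3/1082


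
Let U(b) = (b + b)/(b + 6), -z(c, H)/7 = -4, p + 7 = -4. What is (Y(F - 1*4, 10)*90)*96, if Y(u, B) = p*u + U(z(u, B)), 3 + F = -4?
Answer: 18014400/17 ≈ 1.0597e+6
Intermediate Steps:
p = -11 (p = -7 - 4 = -11)
F = -7 (F = -3 - 4 = -7)
z(c, H) = 28 (z(c, H) = -7*(-4) = 28)
U(b) = 2*b/(6 + b) (U(b) = (2*b)/(6 + b) = 2*b/(6 + b))
Y(u, B) = 28/17 - 11*u (Y(u, B) = -11*u + 2*28/(6 + 28) = -11*u + 2*28/34 = -11*u + 2*28*(1/34) = -11*u + 28/17 = 28/17 - 11*u)
(Y(F - 1*4, 10)*90)*96 = ((28/17 - 11*(-7 - 1*4))*90)*96 = ((28/17 - 11*(-7 - 4))*90)*96 = ((28/17 - 11*(-11))*90)*96 = ((28/17 + 121)*90)*96 = ((2085/17)*90)*96 = (187650/17)*96 = 18014400/17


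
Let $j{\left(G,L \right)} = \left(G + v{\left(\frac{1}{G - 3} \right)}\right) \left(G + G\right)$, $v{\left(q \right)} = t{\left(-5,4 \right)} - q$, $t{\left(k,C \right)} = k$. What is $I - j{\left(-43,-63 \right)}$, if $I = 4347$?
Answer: $\frac{5080}{23} \approx 220.87$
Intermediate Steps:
$v{\left(q \right)} = -5 - q$
$j{\left(G,L \right)} = 2 G \left(-5 + G - \frac{1}{-3 + G}\right)$ ($j{\left(G,L \right)} = \left(G - \left(5 + \frac{1}{G - 3}\right)\right) \left(G + G\right) = \left(G - \left(5 + \frac{1}{-3 + G}\right)\right) 2 G = \left(-5 + G - \frac{1}{-3 + G}\right) 2 G = 2 G \left(-5 + G - \frac{1}{-3 + G}\right)$)
$I - j{\left(-43,-63 \right)} = 4347 - 2 \left(-43\right) \frac{1}{-3 - 43} \left(14 + \left(-43\right)^{2} - -344\right) = 4347 - 2 \left(-43\right) \frac{1}{-46} \left(14 + 1849 + 344\right) = 4347 - 2 \left(-43\right) \left(- \frac{1}{46}\right) 2207 = 4347 - \frac{94901}{23} = \frac{5080}{23}$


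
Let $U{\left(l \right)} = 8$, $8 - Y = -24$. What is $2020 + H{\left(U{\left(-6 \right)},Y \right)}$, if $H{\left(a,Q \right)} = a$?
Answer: $2028$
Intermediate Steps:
$Y = 32$ ($Y = 8 - -24 = 8 + 24 = 32$)
$2020 + H{\left(U{\left(-6 \right)},Y \right)} = 2020 + 8 = 2028$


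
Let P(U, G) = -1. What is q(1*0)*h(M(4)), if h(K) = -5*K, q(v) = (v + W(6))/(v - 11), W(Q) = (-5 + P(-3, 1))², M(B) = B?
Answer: 720/11 ≈ 65.455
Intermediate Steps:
W(Q) = 36 (W(Q) = (-5 - 1)² = (-6)² = 36)
q(v) = (36 + v)/(-11 + v) (q(v) = (v + 36)/(v - 11) = (36 + v)/(-11 + v))
q(1*0)*h(M(4)) = ((36 + 1*0)/(-11 + 1*0))*(-5*4) = ((36 + 0)/(-11 + 0))*(-20) = (36/(-11))*(-20) = -1/11*36*(-20) = -36/11*(-20) = 720/11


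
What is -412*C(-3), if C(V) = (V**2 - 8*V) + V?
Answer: -12360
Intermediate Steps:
C(V) = V**2 - 7*V
-412*C(-3) = -(-1236)*(-7 - 3) = -(-1236)*(-10) = -412*30 = -12360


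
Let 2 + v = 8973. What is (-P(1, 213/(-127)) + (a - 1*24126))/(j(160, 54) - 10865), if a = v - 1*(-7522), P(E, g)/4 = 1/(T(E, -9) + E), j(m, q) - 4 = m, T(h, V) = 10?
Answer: 27989/39237 ≈ 0.71333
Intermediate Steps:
v = 8971 (v = -2 + 8973 = 8971)
j(m, q) = 4 + m
P(E, g) = 4/(10 + E)
a = 16493 (a = 8971 - 1*(-7522) = 8971 + 7522 = 16493)
(-P(1, 213/(-127)) + (a - 1*24126))/(j(160, 54) - 10865) = (-4/(10 + 1) + (16493 - 1*24126))/((4 + 160) - 10865) = (-4/11 + (16493 - 24126))/(164 - 10865) = (-4/11 - 7633)/(-10701) = (-1*4/11 - 7633)*(-1/10701) = (-4/11 - 7633)*(-1/10701) = -83967/11*(-1/10701) = 27989/39237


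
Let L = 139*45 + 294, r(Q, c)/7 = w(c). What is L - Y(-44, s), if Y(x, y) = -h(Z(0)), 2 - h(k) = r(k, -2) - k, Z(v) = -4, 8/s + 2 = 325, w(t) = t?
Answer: 6561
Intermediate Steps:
r(Q, c) = 7*c
s = 8/323 (s = 8/(-2 + 325) = 8/323 ≈ 0.024768)
h(k) = 16 + k (h(k) = 2 - (7*(-2) - k) = 2 - (-14 - k) = 2 + (14 + k) = 16 + k)
Y(x, y) = -12 (Y(x, y) = -(16 - 4) = -1*12 = -12)
L = 6549 (L = 6255 + 294 = 6549)
L - Y(-44, s) = 6549 - 1*(-12) = 6549 + 12 = 6561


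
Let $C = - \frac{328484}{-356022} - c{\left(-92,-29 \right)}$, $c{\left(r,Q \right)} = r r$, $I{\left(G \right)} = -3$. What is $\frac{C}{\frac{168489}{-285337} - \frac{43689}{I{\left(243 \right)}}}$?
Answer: $- \frac{214933071600247}{369835141106331} \approx -0.58116$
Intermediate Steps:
$c{\left(r,Q \right)} = r^{2}$
$C = - \frac{1506520862}{178011}$ ($C = - \frac{328484}{-356022} - \left(-92\right)^{2} = \left(-328484\right) \left(- \frac{1}{356022}\right) - 8464 = \frac{164242}{178011} - 8464 = - \frac{1506520862}{178011} \approx -8463.1$)
$\frac{C}{\frac{168489}{-285337} - \frac{43689}{I{\left(243 \right)}}} = - \frac{1506520862}{178011 \left(\frac{168489}{-285337} - \frac{43689}{-3}\right)} = - \frac{1506520862}{178011 \left(168489 \left(- \frac{1}{285337}\right) - -14563\right)} = - \frac{1506520862}{178011 \left(- \frac{168489}{285337} + 14563\right)} = - \frac{1506520862}{178011 \cdot \frac{4155194242}{285337}} = \left(- \frac{1506520862}{178011}\right) \frac{285337}{4155194242} = - \frac{214933071600247}{369835141106331}$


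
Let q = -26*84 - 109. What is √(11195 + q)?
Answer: √8902 ≈ 94.350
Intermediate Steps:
q = -2293 (q = -2184 - 109 = -2293)
√(11195 + q) = √(11195 - 2293) = √8902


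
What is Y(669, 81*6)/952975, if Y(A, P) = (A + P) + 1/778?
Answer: 898591/741414550 ≈ 0.0012120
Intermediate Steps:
Y(A, P) = 1/778 + A + P (Y(A, P) = (A + P) + 1/778 = 1/778 + A + P)
Y(669, 81*6)/952975 = (1/778 + 669 + 81*6)/952975 = (1/778 + 669 + 486)*(1/952975) = (898591/778)*(1/952975) = 898591/741414550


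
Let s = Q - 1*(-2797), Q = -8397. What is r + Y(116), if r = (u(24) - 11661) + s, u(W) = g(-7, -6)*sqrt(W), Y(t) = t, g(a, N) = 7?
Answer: -17145 + 14*sqrt(6) ≈ -17111.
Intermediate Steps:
u(W) = 7*sqrt(W)
s = -5600 (s = -8397 - 1*(-2797) = -8397 + 2797 = -5600)
r = -17261 + 14*sqrt(6) (r = (7*sqrt(24) - 11661) - 5600 = (7*(2*sqrt(6)) - 11661) - 5600 = (14*sqrt(6) - 11661) - 5600 = (-11661 + 14*sqrt(6)) - 5600 = -17261 + 14*sqrt(6) ≈ -17227.)
r + Y(116) = (-17261 + 14*sqrt(6)) + 116 = -17145 + 14*sqrt(6)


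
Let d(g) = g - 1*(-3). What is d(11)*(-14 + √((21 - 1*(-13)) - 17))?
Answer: -196 + 14*√17 ≈ -138.28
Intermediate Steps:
d(g) = 3 + g (d(g) = g + 3 = 3 + g)
d(11)*(-14 + √((21 - 1*(-13)) - 17)) = (3 + 11)*(-14 + √((21 - 1*(-13)) - 17)) = 14*(-14 + √((21 + 13) - 17)) = 14*(-14 + √(34 - 17)) = 14*(-14 + √17) = -196 + 14*√17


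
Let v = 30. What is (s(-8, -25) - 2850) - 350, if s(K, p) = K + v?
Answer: -3178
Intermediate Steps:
s(K, p) = 30 + K (s(K, p) = K + 30 = 30 + K)
(s(-8, -25) - 2850) - 350 = ((30 - 8) - 2850) - 350 = (22 - 2850) - 350 = -2828 - 350 = -3178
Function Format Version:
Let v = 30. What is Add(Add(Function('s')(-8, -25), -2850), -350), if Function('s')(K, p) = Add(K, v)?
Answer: -3178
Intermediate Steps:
Function('s')(K, p) = Add(30, K) (Function('s')(K, p) = Add(K, 30) = Add(30, K))
Add(Add(Function('s')(-8, -25), -2850), -350) = Add(Add(Add(30, -8), -2850), -350) = Add(Add(22, -2850), -350) = Add(-2828, -350) = -3178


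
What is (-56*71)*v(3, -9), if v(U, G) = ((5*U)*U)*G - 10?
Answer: 1650040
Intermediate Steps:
v(U, G) = -10 + 5*G*U² (v(U, G) = (5*U²)*G - 10 = 5*G*U² - 10 = -10 + 5*G*U²)
(-56*71)*v(3, -9) = (-56*71)*(-10 + 5*(-9)*3²) = -3976*(-10 + 5*(-9)*9) = -3976*(-10 - 405) = -3976*(-415) = 1650040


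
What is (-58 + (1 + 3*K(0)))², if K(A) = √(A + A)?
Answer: 3249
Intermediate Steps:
K(A) = √2*√A (K(A) = √(2*A) = √2*√A)
(-58 + (1 + 3*K(0)))² = (-58 + (1 + 3*(√2*√0)))² = (-58 + (1 + 3*(√2*0)))² = (-58 + (1 + 3*0))² = (-58 + (1 + 0))² = (-58 + 1)² = (-57)² = 3249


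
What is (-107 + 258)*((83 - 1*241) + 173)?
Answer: 2265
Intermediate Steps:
(-107 + 258)*((83 - 1*241) + 173) = 151*((83 - 241) + 173) = 151*(-158 + 173) = 151*15 = 2265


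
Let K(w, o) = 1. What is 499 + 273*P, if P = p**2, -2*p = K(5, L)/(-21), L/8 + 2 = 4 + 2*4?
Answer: 41929/84 ≈ 499.15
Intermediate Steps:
L = 80 (L = -16 + 8*(4 + 2*4) = -16 + 8*(4 + 8) = -16 + 8*12 = -16 + 96 = 80)
p = 1/42 (p = -1/(2*(-21)) = -(-1)/(2*21) = -1/2*(-1/21) = 1/42 ≈ 0.023810)
P = 1/1764 (P = (1/42)**2 = 1/1764 ≈ 0.00056689)
499 + 273*P = 499 + 273*(1/1764) = 499 + 13/84 = 41929/84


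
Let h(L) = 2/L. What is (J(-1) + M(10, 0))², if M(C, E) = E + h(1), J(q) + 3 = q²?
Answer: 0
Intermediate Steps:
J(q) = -3 + q²
M(C, E) = 2 + E (M(C, E) = E + 2/1 = E + 2*1 = E + 2 = 2 + E)
(J(-1) + M(10, 0))² = ((-3 + (-1)²) + (2 + 0))² = ((-3 + 1) + 2)² = (-2 + 2)² = 0² = 0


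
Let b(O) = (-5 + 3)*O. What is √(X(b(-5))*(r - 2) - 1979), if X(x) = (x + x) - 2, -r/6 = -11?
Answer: I*√827 ≈ 28.758*I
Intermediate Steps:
b(O) = -2*O
r = 66 (r = -6*(-11) = 66)
X(x) = -2 + 2*x (X(x) = 2*x - 2 = -2 + 2*x)
√(X(b(-5))*(r - 2) - 1979) = √((-2 + 2*(-2*(-5)))*(66 - 2) - 1979) = √((-2 + 2*10)*64 - 1979) = √((-2 + 20)*64 - 1979) = √(18*64 - 1979) = √(1152 - 1979) = √(-827) = I*√827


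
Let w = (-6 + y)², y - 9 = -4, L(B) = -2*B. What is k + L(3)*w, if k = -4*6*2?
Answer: -54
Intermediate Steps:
y = 5 (y = 9 - 4 = 5)
k = -48 (k = -24*2 = -48)
w = 1 (w = (-6 + 5)² = (-1)² = 1)
k + L(3)*w = -48 - 2*3*1 = -48 - 6*1 = -48 - 6 = -54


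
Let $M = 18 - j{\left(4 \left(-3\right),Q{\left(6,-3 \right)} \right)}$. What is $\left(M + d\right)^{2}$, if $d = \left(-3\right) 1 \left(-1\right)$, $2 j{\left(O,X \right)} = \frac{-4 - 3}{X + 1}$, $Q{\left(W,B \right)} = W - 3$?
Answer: $\frac{30625}{64} \approx 478.52$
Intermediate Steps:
$Q{\left(W,B \right)} = -3 + W$
$j{\left(O,X \right)} = - \frac{7}{2 \left(1 + X\right)}$ ($j{\left(O,X \right)} = \frac{\left(-4 - 3\right) \frac{1}{X + 1}}{2} = \frac{\left(-7\right) \frac{1}{1 + X}}{2} = - \frac{7}{2 \left(1 + X\right)}$)
$M = \frac{151}{8}$ ($M = 18 - - \frac{7}{2 + 2 \left(-3 + 6\right)} = 18 - - \frac{7}{2 + 2 \cdot 3} = 18 - - \frac{7}{2 + 6} = 18 - - \frac{7}{8} = 18 + \frac{7}{8} = \frac{151}{8} \approx 18.875$)
$d = 3$ ($d = \left(-3\right) \left(-1\right) = 3$)
$\left(M + d\right)^{2} = \left(\frac{151}{8} + 3\right)^{2} = \left(\frac{175}{8}\right)^{2} = \frac{30625}{64}$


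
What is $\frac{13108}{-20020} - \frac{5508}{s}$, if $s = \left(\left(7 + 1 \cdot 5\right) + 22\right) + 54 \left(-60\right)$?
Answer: $\frac{1218677}{1146145} \approx 1.0633$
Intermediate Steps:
$s = -3206$ ($s = \left(\left(7 + 5\right) + 22\right) - 3240 = \left(12 + 22\right) - 3240 = 34 - 3240 = -3206$)
$\frac{13108}{-20020} - \frac{5508}{s} = \frac{13108}{-20020} - \frac{5508}{-3206} = 13108 \left(- \frac{1}{20020}\right) - - \frac{2754}{1603} = - \frac{3277}{5005} + \frac{2754}{1603} = \frac{1218677}{1146145}$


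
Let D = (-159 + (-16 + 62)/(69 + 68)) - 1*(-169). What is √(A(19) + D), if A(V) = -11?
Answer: I*√12467/137 ≈ 0.81501*I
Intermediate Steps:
D = 1416/137 (D = (-159 + 46/137) + 169 = -21737/137 + 169 = 1416/137 ≈ 10.336)
√(A(19) + D) = √(-11 + 1416/137) = √(-91/137) = I*√12467/137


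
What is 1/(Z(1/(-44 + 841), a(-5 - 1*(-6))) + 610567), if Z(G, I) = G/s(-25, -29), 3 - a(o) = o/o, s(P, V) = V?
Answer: 23113/14112035070 ≈ 1.6378e-6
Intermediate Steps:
a(o) = 2 (a(o) = 3 - o/o = 3 - 1*1 = 3 - 1 = 2)
Z(G, I) = -G/29 (Z(G, I) = G/(-29) = G*(-1/29) = -G/29)
1/(Z(1/(-44 + 841), a(-5 - 1*(-6))) + 610567) = 1/(-1/(29*(-44 + 841)) + 610567) = 1/(-1/29/797 + 610567) = 1/(-1/29*1/797 + 610567) = 1/(-1/23113 + 610567) = 1/(14112035070/23113) = 23113/14112035070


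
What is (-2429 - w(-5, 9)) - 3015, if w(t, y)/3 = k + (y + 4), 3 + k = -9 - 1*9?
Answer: -5420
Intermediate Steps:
k = -21 (k = -3 + (-9 - 1*9) = -3 + (-9 - 9) = -3 - 18 = -21)
w(t, y) = -51 + 3*y (w(t, y) = 3*(-21 + (y + 4)) = 3*(-21 + (4 + y)) = 3*(-17 + y) = -51 + 3*y)
(-2429 - w(-5, 9)) - 3015 = (-2429 - (-51 + 3*9)) - 3015 = (-2429 - (-51 + 27)) - 3015 = (-2429 - 1*(-24)) - 3015 = (-2429 + 24) - 3015 = -2405 - 3015 = -5420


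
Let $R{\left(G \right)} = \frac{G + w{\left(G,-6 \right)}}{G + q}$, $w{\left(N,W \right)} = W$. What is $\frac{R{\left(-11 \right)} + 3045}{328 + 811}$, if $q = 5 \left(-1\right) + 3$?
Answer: $\frac{39602}{14807} \approx 2.6745$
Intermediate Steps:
$q = -2$ ($q = -5 + 3 = -2$)
$R{\left(G \right)} = \frac{-6 + G}{-2 + G}$ ($R{\left(G \right)} = \frac{G - 6}{G - 2} = \frac{-6 + G}{-2 + G}$)
$\frac{R{\left(-11 \right)} + 3045}{328 + 811} = \frac{\frac{-6 - 11}{-2 - 11} + 3045}{328 + 811} = \frac{\frac{1}{-13} \left(-17\right) + 3045}{1139} = \left(\left(- \frac{1}{13}\right) \left(-17\right) + 3045\right) \frac{1}{1139} = \left(\frac{17}{13} + 3045\right) \frac{1}{1139} = \frac{39602}{13} \cdot \frac{1}{1139} = \frac{39602}{14807}$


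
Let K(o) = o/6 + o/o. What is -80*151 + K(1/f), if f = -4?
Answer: -289897/24 ≈ -12079.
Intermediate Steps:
K(o) = 1 + o/6 (K(o) = o*(⅙) + 1 = o/6 + 1 = 1 + o/6)
-80*151 + K(1/f) = -80*151 + (1 + (⅙)/(-4)) = -12080 + (1 + (⅙)*(-¼)) = -12080 + (1 - 1/24) = -12080 + 23/24 = -289897/24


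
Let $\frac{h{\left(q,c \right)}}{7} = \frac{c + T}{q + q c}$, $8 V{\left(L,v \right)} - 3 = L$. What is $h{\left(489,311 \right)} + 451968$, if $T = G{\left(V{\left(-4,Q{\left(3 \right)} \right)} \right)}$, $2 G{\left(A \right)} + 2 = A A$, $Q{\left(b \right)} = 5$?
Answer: $\frac{980705507471}{2169856} \approx 4.5197 \cdot 10^{5}$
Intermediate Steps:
$V{\left(L,v \right)} = \frac{3}{8} + \frac{L}{8}$
$G{\left(A \right)} = -1 + \frac{A^{2}}{2}$ ($G{\left(A \right)} = -1 + \frac{A A}{2} = -1 + \frac{A^{2}}{2}$)
$T = - \frac{127}{128}$ ($T = -1 + \frac{\left(\frac{3}{8} + \frac{1}{8} \left(-4\right)\right)^{2}}{2} = -1 + \frac{\left(\frac{3}{8} - \frac{1}{2}\right)^{2}}{2} = -1 + \frac{\left(- \frac{1}{8}\right)^{2}}{2} = -1 + \frac{1}{2} \cdot \frac{1}{64} = -1 + \frac{1}{128} = - \frac{127}{128} \approx -0.99219$)
$h{\left(q,c \right)} = \frac{7 \left(- \frac{127}{128} + c\right)}{q + c q}$ ($h{\left(q,c \right)} = 7 \frac{c - \frac{127}{128}}{q + q c} = 7 \frac{- \frac{127}{128} + c}{q + c q} = \frac{7 \left(- \frac{127}{128} + c\right)}{q + c q}$)
$h{\left(489,311 \right)} + 451968 = \frac{7 \left(-127 + 128 \cdot 311\right)}{128 \cdot 489 \left(1 + 311\right)} + 451968 = \frac{7}{128} \cdot \frac{1}{489} \cdot \frac{1}{312} \left(-127 + 39808\right) + 451968 = \frac{7}{128} \cdot \frac{1}{489} \cdot \frac{1}{312} \cdot 39681 + 451968 = \frac{30863}{2169856} + 451968 = \frac{980705507471}{2169856}$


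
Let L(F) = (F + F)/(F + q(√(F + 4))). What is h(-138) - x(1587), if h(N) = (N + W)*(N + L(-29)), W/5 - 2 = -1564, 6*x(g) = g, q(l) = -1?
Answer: 32435801/30 ≈ 1.0812e+6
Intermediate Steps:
x(g) = g/6
W = -7810 (W = 10 + 5*(-1564) = 10 - 7820 = -7810)
L(F) = 2*F/(-1 + F) (L(F) = (F + F)/(F - 1) = (2*F)/(-1 + F) = 2*F/(-1 + F))
h(N) = (-7810 + N)*(29/15 + N) (h(N) = (N - 7810)*(N + 2*(-29)/(-1 - 29)) = (-7810 + N)*(N + 2*(-29)/(-30)) = (-7810 + N)*(N + 2*(-29)*(-1/30)) = (-7810 + N)*(N + 29/15) = (-7810 + N)*(29/15 + N))
h(-138) - x(1587) = (-45298/3 + (-138)² - 117121/15*(-138)) - 1587/6 = (-45298/3 + 19044 + 5387566/5) - 1*529/2 = 16221868/15 - 529/2 = 32435801/30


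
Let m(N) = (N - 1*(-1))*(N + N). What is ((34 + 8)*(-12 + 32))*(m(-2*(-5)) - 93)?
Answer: 106680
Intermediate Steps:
m(N) = 2*N*(1 + N) (m(N) = (N + 1)*(2*N) = (1 + N)*(2*N) = 2*N*(1 + N))
((34 + 8)*(-12 + 32))*(m(-2*(-5)) - 93) = ((34 + 8)*(-12 + 32))*(2*(-2*(-5))*(1 - 2*(-5)) - 93) = (42*20)*(2*10*(1 + 10) - 93) = 840*(2*10*11 - 93) = 840*(220 - 93) = 840*127 = 106680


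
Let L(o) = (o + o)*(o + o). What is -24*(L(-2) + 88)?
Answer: -2496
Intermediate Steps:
L(o) = 4*o² (L(o) = (2*o)*(2*o) = 4*o²)
-24*(L(-2) + 88) = -24*(4*(-2)² + 88) = -24*(4*4 + 88) = -24*(16 + 88) = -24*104 = -2496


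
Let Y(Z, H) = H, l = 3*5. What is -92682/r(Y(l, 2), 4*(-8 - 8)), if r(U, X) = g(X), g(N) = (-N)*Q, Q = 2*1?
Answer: -46341/64 ≈ -724.08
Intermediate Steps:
l = 15
Q = 2
g(N) = -2*N (g(N) = -N*2 = -2*N)
r(U, X) = -2*X
-92682/r(Y(l, 2), 4*(-8 - 8)) = -92682*(-1/(8*(-8 - 8))) = -92682/((-8*(-16))) = -92682/((-2*(-64))) = -92682/128 = -92682*1/128 = -46341/64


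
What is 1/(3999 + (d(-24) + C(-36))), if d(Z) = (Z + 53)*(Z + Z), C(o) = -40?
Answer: 1/2567 ≈ 0.00038956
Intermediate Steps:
d(Z) = 2*Z*(53 + Z) (d(Z) = (53 + Z)*(2*Z) = 2*Z*(53 + Z))
1/(3999 + (d(-24) + C(-36))) = 1/(3999 + (2*(-24)*(53 - 24) - 40)) = 1/(3999 + (2*(-24)*29 - 40)) = 1/(3999 + (-1392 - 40)) = 1/(3999 - 1432) = 1/2567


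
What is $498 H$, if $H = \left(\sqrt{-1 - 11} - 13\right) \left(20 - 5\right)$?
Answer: $-97110 + 14940 i \sqrt{3} \approx -97110.0 + 25877.0 i$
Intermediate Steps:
$H = -195 + 30 i \sqrt{3}$ ($H = \left(\sqrt{-12} - 13\right) 15 = \left(2 i \sqrt{3} - 13\right) 15 = \left(-13 + 2 i \sqrt{3}\right) 15 = -195 + 30 i \sqrt{3} \approx -195.0 + 51.962 i$)
$498 H = 498 \left(-195 + 30 i \sqrt{3}\right) = -97110 + 14940 i \sqrt{3}$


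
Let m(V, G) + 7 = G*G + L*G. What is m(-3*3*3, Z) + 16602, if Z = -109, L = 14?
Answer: 26950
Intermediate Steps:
m(V, G) = -7 + G² + 14*G (m(V, G) = -7 + (G*G + 14*G) = -7 + (G² + 14*G) = -7 + G² + 14*G)
m(-3*3*3, Z) + 16602 = (-7 + (-109)² + 14*(-109)) + 16602 = (-7 + 11881 - 1526) + 16602 = 10348 + 16602 = 26950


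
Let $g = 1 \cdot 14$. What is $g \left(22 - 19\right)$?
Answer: $42$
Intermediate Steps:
$g = 14$
$g \left(22 - 19\right) = 14 \left(22 - 19\right) = 14 \cdot 3 = 42$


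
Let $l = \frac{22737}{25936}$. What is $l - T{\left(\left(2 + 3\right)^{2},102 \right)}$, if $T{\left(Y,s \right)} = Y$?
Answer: $- \frac{625663}{25936} \approx -24.123$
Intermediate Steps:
$l = \frac{22737}{25936}$ ($l = 22737 \cdot \frac{1}{25936} = \frac{22737}{25936} \approx 0.87666$)
$l - T{\left(\left(2 + 3\right)^{2},102 \right)} = \frac{22737}{25936} - \left(2 + 3\right)^{2} = \frac{22737}{25936} - 5^{2} = \frac{22737}{25936} - 25 = - \frac{625663}{25936}$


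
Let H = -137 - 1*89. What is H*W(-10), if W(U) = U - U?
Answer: 0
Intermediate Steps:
W(U) = 0
H = -226 (H = -137 - 89 = -226)
H*W(-10) = -226*0 = 0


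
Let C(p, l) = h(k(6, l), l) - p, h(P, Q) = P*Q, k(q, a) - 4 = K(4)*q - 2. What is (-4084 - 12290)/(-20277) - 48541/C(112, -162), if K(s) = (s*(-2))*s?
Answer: -160702675/207285012 ≈ -0.77527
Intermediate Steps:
K(s) = -2*s² (K(s) = (-2*s)*s = -2*s²)
k(q, a) = 2 - 32*q (k(q, a) = 4 + ((-2*4²)*q - 2) = 4 + ((-2*16)*q - 2) = 4 + (-32*q - 2) = 4 + (-2 - 32*q) = 2 - 32*q)
C(p, l) = -p - 190*l (C(p, l) = (2 - 32*6)*l - p = (2 - 192)*l - p = -190*l - p = -p - 190*l)
(-4084 - 12290)/(-20277) - 48541/C(112, -162) = (-4084 - 12290)/(-20277) - 48541/(-1*112 - 190*(-162)) = -16374*(-1/20277) - 48541/(-112 + 30780) = 5458/6759 - 48541/30668 = -160702675/207285012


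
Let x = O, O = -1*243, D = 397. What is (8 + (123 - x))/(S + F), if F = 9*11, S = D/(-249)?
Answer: 46563/12127 ≈ 3.8396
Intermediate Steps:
O = -243
x = -243
S = -397/249 (S = 397/(-249) = 397*(-1/249) = -397/249 ≈ -1.5944)
F = 99
(8 + (123 - x))/(S + F) = (8 + (123 - 1*(-243)))/(-397/249 + 99) = (8 + (123 + 243))/(24254/249) = (8 + 366)*(249/24254) = 374*(249/24254) = 46563/12127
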